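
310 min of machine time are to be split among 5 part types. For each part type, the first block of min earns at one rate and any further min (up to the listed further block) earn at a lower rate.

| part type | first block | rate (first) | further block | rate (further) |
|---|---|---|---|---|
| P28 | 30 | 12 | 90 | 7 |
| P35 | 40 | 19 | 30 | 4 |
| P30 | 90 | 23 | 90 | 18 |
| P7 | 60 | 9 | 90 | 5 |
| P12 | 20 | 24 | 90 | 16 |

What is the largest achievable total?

Rank every tier by rate: P12/T1 24 > P30/T1 23 > P35/T1 19 > P30/T2 18 > P12/T2 16 > P28/T1 12 > P7/T1 9 > P28/T2 7 > P7/T2 5 > P35/T2 4.
P12 T1 at 24: fill all 20 → 290 left.
P30/T1 (23): +90 → 200 left.
P35/T1 (19): +40 → 160 left.
P30/T2 (18): +90 → 70 left.
70 remain; put them into P12 T2 at 16.
Total = 24×20 + 23×90 + 19×40 + 18×90 + 16×70 = 6050.

6050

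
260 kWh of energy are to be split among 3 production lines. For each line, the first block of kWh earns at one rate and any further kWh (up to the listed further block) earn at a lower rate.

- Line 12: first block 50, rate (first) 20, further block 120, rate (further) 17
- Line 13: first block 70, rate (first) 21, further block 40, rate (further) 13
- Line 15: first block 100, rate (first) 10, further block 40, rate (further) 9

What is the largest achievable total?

Treat each block as its own option and order by rate: Line 13/first 21 > Line 12/first 20 > Line 12/second 17 > Line 13/second 13 > Line 15/first 10 > Line 15/second 9.
Line 13/first (21): +70 — 190 left.
Fill Line 12 first block (50 at 20) — 140 left.
Line 12/second (17): +120 — 20 left.
20 remain; put them into Line 13 second at 13.
Total = 21×70 + 20×50 + 17×120 + 13×20 = 4770.

4770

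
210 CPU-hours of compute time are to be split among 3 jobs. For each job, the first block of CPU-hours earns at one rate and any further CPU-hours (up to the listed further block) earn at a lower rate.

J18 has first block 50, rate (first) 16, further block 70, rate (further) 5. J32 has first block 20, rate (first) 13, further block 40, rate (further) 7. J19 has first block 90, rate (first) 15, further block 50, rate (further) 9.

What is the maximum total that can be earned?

Treat each block as its own option and order by rate: J18/tier1 16 > J19/tier1 15 > J32/tier1 13 > J19/tier2 9 > J32/tier2 7 > J18/tier2 5.
Fill J18 tier1 block (50 at 16) — 160 left.
Fill J19 tier1 block (90 at 15) — 70 left.
J32 tier1 at 13: fill all 20 — 50 left.
J19 tier2 at 9: fill all 50 — 0 left.
Total = 16×50 + 15×90 + 13×20 + 9×50 = 2860.

2860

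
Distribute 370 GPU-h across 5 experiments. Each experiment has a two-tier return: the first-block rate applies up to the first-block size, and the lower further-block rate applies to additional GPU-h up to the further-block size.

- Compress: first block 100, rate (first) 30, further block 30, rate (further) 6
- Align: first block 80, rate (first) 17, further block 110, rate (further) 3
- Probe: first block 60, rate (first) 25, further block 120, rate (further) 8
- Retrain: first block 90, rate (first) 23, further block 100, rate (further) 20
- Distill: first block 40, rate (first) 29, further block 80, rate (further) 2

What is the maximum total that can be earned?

9330

Rank every tier by rate: Compress/T1 30 > Distill/T1 29 > Probe/T1 25 > Retrain/T1 23 > Retrain/T2 20 > Align/T1 17 > Probe/T2 8 > Compress/T2 6 > Align/T2 3 > Distill/T2 2.
Compress/T1 (30): +100 ; 270 left.
Fill Distill T1 block (40 at 29) ; 230 left.
Probe T1 at 25: fill all 60 ; 170 left.
Fill Retrain T1 block (90 at 23) ; 80 left.
Retrain T2 at 20: only 80 left, fill 80.
Total = 30×100 + 29×40 + 25×60 + 23×90 + 20×80 = 9330.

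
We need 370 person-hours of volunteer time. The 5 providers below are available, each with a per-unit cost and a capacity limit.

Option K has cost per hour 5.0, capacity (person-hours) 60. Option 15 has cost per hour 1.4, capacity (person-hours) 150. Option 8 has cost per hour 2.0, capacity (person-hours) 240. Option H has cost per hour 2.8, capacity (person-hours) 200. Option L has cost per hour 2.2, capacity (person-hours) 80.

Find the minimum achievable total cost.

650

Fill from the cheapest provider first.
Option 15 at 1.4: take all 150 person-hours → 220 still needed.
Option 8 at 2.0: take 220 of its 240 → requirement met.
Option L, Option H, Option K: unused.
Cost = 150×1.4 + 220×2.0 = 650.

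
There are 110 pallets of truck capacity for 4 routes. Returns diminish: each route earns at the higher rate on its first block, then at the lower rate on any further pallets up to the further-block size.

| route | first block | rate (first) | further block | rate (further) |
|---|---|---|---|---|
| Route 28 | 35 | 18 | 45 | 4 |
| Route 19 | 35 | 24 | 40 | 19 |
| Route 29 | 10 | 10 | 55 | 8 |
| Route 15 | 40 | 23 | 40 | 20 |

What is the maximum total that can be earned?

2460

Order all 8 blocks by rate: Route 19/T1 24 > Route 15/T1 23 > Route 15/T2 20 > Route 19/T2 19 > Route 28/T1 18 > Route 29/T1 10 > Route 29/T2 8 > Route 28/T2 4.
Route 19 T1 at 24: fill all 35 → 75 left.
Fill Route 15 T1 block (40 at 23) → 35 left.
35 remain; put them into Route 15 T2 at 20.
Total = 24×35 + 23×40 + 20×35 = 2460.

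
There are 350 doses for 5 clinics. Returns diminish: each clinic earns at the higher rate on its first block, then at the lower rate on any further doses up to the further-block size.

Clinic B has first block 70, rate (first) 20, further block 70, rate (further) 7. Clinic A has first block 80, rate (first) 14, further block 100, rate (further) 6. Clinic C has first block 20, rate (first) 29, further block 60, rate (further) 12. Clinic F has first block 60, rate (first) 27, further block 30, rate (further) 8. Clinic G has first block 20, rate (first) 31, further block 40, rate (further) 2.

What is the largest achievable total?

Order all 10 blocks by rate: Clinic G/first 31 > Clinic C/first 29 > Clinic F/first 27 > Clinic B/first 20 > Clinic A/first 14 > Clinic C/second 12 > Clinic F/second 8 > Clinic B/second 7 > Clinic A/second 6 > Clinic G/second 2.
Clinic G first at 31: fill all 20 ; 330 left.
Clinic C first at 29: fill all 20 ; 310 left.
Clinic F first at 27: fill all 60 ; 250 left.
Fill Clinic B first block (70 at 20) ; 180 left.
Clinic A first at 14: fill all 80 ; 100 left.
Fill Clinic C second block (60 at 12) ; 40 left.
Clinic F second at 8: fill all 30 ; 10 left.
10 remain; put them into Clinic B second at 7.
Total = 31×20 + 29×20 + 27×60 + 20×70 + 14×80 + 12×60 + 8×30 + 7×10 = 6370.

6370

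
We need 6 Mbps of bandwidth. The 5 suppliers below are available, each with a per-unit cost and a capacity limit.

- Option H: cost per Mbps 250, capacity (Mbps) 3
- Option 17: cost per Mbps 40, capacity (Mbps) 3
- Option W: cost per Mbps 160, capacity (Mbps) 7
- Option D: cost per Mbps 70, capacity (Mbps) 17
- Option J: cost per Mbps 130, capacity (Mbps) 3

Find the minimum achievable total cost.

330

Cheapest first:
Option 17 at 40: take all 3 Mbps → 3 still needed.
Option D at 70: take 3 of its 17 → requirement met.
Option J, Option W, Option H: unused.
Cost = 3×40 + 3×70 = 330.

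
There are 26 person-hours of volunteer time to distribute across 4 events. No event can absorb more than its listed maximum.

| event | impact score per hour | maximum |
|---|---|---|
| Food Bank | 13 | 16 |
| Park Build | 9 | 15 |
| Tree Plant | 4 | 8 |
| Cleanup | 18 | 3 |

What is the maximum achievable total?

Highest impact score per hour first: Cleanup 18 > Food Bank 13 > Park Build 9 > Tree Plant 4.
Cleanup: +3 to 3 (cap) — 23 left.
Give Food Bank 16 to hit its cap of 16 — 7 left.
Park Build: +7 (room for 15) → 7. Pool exhausted.
Total = 13×16 + 9×7 + 18×3 = 325.

325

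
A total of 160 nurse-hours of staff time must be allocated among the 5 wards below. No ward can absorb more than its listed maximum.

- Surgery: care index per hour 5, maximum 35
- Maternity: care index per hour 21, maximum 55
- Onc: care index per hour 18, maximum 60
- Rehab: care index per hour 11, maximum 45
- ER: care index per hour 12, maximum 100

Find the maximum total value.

Highest care index per hour first: Maternity 21 > Onc 18 > ER 12 > Rehab 11 > Surgery 5.
Give Maternity 55 to hit its cap of 55 → 105 left.
Onc takes 60 to reach its cap of 60 → 45 left.
ER: +45 (room for 100) → 45. Pool exhausted.
Total = 21×55 + 18×60 + 12×45 = 2775.

2775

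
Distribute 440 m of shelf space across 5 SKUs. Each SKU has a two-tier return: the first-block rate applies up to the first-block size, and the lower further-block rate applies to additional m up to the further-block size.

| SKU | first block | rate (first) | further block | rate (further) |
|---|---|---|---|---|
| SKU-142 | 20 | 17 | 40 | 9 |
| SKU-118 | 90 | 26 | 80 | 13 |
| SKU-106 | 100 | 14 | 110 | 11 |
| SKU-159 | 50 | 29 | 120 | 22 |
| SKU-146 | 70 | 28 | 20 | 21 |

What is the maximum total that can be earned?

Rank every tier by rate: SKU-159/T1 29 > SKU-146/T1 28 > SKU-118/T1 26 > SKU-159/T2 22 > SKU-146/T2 21 > SKU-142/T1 17 > SKU-106/T1 14 > SKU-118/T2 13 > SKU-106/T2 11 > SKU-142/T2 9.
SKU-159/T1 (29): +50 — 390 left.
Fill SKU-146 T1 block (70 at 28) — 320 left.
SKU-118/T1 (26): +90 — 230 left.
Fill SKU-159 T2 block (120 at 22) — 110 left.
Fill SKU-146 T2 block (20 at 21) — 90 left.
Fill SKU-142 T1 block (20 at 17) — 70 left.
SKU-106/T1: +70 of 100 at 14; pool empty.
Total = 29×50 + 28×70 + 26×90 + 22×120 + 21×20 + 17×20 + 14×70 = 10130.

10130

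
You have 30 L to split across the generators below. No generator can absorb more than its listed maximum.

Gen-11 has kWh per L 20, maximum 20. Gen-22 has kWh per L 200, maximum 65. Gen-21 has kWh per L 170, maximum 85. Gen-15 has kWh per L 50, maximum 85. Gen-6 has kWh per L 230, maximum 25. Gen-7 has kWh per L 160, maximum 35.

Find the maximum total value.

6750

Rank by kWh per L: Gen-6 230 > Gen-22 200 > Gen-21 170 > Gen-7 160 > Gen-15 50 > Gen-11 20.
Give Gen-6 25 to hit its cap of 25 ; 5 left.
Gen-22: +5 (room for 65) → 5. Pool exhausted.
Total = 200×5 + 230×25 = 6750.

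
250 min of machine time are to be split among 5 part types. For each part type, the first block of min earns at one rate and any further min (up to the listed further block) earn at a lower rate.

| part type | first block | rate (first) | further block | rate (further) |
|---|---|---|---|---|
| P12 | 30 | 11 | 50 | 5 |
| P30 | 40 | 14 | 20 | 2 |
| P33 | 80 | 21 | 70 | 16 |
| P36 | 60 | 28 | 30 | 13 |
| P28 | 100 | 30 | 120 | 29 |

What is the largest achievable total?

Treat each block as its own option and order by rate: P28/T1 30 > P28/T2 29 > P36/T1 28 > P33/T1 21 > P33/T2 16 > P30/T1 14 > P36/T2 13 > P12/T1 11 > P12/T2 5 > P30/T2 2.
Fill P28 T1 block (100 at 30) → 150 left.
Fill P28 T2 block (120 at 29) → 30 left.
P36/T1: +30 of 60 at 28; pool empty.
Total = 30×100 + 29×120 + 28×30 = 7320.

7320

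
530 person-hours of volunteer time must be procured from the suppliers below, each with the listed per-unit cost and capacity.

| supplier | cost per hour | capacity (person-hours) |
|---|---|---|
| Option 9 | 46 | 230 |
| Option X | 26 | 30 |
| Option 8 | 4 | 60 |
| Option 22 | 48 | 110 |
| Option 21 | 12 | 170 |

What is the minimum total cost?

15560

Use suppliers in increasing cost order.
Take 60 from Option 8 at 4 — need 470 more.
Option 21 (12): use full 170 — 300 person-hours to go.
Option X (26): use full 30 — 270 person-hours to go.
Option 9 (46): use full 230 — 40 person-hours to go.
Option 22 at 48: take 40 of its 110 — requirement met.
Cost = 60×4 + 170×12 + 30×26 + 230×46 + 40×48 = 15560.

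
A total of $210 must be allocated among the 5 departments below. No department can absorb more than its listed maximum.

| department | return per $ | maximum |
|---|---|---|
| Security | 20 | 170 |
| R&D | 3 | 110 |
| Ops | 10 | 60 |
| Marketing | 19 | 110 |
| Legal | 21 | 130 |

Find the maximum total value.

4330

Rank by return per $: Legal 21 > Security 20 > Marketing 19 > Ops 10 > R&D 3.
Give Legal 130 to hit its cap of 130 ; 80 left.
Only 80 left; Security takes them to reach 80.
Total = 20×80 + 21×130 = 4330.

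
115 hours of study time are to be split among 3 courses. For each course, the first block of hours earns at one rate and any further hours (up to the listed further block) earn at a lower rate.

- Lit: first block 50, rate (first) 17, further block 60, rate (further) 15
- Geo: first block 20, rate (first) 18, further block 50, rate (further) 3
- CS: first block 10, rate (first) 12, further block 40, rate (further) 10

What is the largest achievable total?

1885

Rank every tier by rate: Geo/first 18 > Lit/first 17 > Lit/second 15 > CS/first 12 > CS/second 10 > Geo/second 3.
Fill Geo first block (20 at 18) — 95 left.
Fill Lit first block (50 at 17) — 45 left.
Lit/second: +45 of 60 at 15; pool empty.
Total = 18×20 + 17×50 + 15×45 = 1885.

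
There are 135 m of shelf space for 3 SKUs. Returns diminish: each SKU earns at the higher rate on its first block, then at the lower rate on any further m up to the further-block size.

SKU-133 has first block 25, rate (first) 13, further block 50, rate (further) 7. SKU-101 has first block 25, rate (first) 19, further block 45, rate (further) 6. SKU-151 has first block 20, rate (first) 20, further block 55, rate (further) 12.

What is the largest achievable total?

1930

Rank every tier by rate: SKU-151/tier1 20 > SKU-101/tier1 19 > SKU-133/tier1 13 > SKU-151/tier2 12 > SKU-133/tier2 7 > SKU-101/tier2 6.
SKU-151/tier1 (20): +20 ; 115 left.
SKU-101 tier1 at 19: fill all 25 ; 90 left.
Fill SKU-133 tier1 block (25 at 13) ; 65 left.
Fill SKU-151 tier2 block (55 at 12) ; 10 left.
10 remain; put them into SKU-133 tier2 at 7.
Total = 20×20 + 19×25 + 13×25 + 12×55 + 7×10 = 1930.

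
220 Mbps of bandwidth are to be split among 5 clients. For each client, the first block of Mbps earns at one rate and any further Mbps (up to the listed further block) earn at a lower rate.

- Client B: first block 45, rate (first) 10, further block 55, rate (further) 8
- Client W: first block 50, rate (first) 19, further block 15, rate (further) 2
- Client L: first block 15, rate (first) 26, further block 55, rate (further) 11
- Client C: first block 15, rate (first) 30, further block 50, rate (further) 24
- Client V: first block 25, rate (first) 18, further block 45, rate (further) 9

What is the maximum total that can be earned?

Order all 10 blocks by rate: Client C/first 30 > Client L/first 26 > Client C/second 24 > Client W/first 19 > Client V/first 18 > Client L/second 11 > Client B/first 10 > Client V/second 9 > Client B/second 8 > Client W/second 2.
Client C/first (30): +15 ; 205 left.
Fill Client L first block (15 at 26) ; 190 left.
Fill Client C second block (50 at 24) ; 140 left.
Fill Client W first block (50 at 19) ; 90 left.
Client V/first (18): +25 ; 65 left.
Fill Client L second block (55 at 11) ; 10 left.
Client B first at 10: only 10 left, fill 10.
Total = 30×15 + 26×15 + 24×50 + 19×50 + 18×25 + 11×55 + 10×10 = 4145.

4145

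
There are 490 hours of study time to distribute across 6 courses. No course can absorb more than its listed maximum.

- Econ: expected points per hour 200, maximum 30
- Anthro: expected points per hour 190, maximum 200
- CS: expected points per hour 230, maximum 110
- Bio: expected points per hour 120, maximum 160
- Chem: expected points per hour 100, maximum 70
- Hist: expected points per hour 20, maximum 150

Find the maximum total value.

87300

Order the courses by expected points per hour: CS 230 > Econ 200 > Anthro 190 > Bio 120 > Chem 100 > Hist 20.
CS: +110 to 110 (cap) → 380 left.
Econ takes 30 to reach its cap of 30 → 350 left.
Give Anthro 200 to hit its cap of 200 → 150 left.
Only 150 left; Bio takes them to reach 150.
Total = 200×30 + 190×200 + 230×110 + 120×150 = 87300.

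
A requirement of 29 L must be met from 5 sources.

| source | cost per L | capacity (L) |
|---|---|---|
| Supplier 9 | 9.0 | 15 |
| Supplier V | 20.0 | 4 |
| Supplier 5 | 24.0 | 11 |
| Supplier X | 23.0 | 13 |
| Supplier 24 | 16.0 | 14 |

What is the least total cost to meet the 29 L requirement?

Fill from the cheapest source first.
Supplier 9 (9.0): use full 15 → 14 L to go.
Take 14 from Supplier 24 at 16.0 → need 0 more.
Supplier V, Supplier X, Supplier 5: unused.
Cost = 15×9.0 + 14×16.0 = 359.

359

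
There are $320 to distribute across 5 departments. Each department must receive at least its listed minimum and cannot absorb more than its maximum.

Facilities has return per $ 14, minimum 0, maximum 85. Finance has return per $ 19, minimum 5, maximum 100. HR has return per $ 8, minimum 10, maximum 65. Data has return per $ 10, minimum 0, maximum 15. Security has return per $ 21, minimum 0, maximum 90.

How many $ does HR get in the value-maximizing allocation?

Meeting every minimum uses 0+5+10+0+0 = 15 $, leaving 305.
Rank by return per $: Security 21 > Finance 19 > Facilities 14 > Data 10 > HR 8.
Security: +90 to 90 (cap) → 215 left.
Finance: +95 to 100 (cap) → 120 left.
Facilities: +85 to 85 (cap) → 35 left.
Data takes 15 more to reach its cap of 15 → 20 left.
HR: +20 (room for 55) → 30. Pool exhausted.

30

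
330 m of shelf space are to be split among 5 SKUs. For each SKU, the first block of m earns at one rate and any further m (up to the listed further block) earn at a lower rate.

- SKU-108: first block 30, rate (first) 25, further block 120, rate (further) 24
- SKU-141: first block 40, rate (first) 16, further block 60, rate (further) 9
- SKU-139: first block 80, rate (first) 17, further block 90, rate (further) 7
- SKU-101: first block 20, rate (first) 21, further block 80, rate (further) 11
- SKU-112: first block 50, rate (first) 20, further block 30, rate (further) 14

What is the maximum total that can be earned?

Order all 10 blocks by rate: SKU-108/first 25 > SKU-108/second 24 > SKU-101/first 21 > SKU-112/first 20 > SKU-139/first 17 > SKU-141/first 16 > SKU-112/second 14 > SKU-101/second 11 > SKU-141/second 9 > SKU-139/second 7.
Fill SKU-108 first block (30 at 25) ; 300 left.
SKU-108/second (24): +120 ; 180 left.
SKU-101/first (21): +20 ; 160 left.
Fill SKU-112 first block (50 at 20) ; 110 left.
SKU-139 first at 17: fill all 80 ; 30 left.
SKU-141/first: +30 of 40 at 16; pool empty.
Total = 25×30 + 24×120 + 21×20 + 20×50 + 17×80 + 16×30 = 6890.

6890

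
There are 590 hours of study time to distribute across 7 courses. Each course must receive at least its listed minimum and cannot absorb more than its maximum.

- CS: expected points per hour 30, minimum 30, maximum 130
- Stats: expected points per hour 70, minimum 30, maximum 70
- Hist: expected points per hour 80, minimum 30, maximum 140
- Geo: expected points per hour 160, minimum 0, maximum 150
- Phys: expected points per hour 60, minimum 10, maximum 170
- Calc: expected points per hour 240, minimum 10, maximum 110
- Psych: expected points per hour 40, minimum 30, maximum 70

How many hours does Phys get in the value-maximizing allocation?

Meeting every minimum uses 30+30+30+0+10+10+30 = 140 hours, leaving 450.
Highest expected points per hour first: Calc 240 > Geo 160 > Hist 80 > Stats 70 > Phys 60 > Psych 40 > CS 30.
Give Calc 100 more to hit its cap of 110 ; 350 left.
Geo: +150 to 150 (cap) ; 200 left.
Hist takes 110 more to reach its cap of 140 ; 90 left.
Stats: +40 to 70 (cap) ; 50 left.
Phys: +50 (room for 160) → 60. Pool exhausted.

60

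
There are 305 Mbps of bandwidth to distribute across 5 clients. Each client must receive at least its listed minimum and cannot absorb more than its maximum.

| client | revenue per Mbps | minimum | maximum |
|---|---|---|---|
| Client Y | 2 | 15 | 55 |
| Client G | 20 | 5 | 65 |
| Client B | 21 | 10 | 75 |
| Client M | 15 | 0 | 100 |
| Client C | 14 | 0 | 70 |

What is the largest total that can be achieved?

5105

Meeting every minimum uses 15+5+10+0+0 = 30 Mbps, leaving 275.
Order the clients by revenue per Mbps: Client B 21 > Client G 20 > Client M 15 > Client C 14 > Client Y 2.
Client B takes 65 more to reach its cap of 75 ; 210 left.
Client G takes 60 more to reach its cap of 65 ; 150 left.
Give Client M 100 more to hit its cap of 100 ; 50 left.
Client C has room for 70 more but only 50 remain, so it gets 50.
Total = 2×15 + 20×65 + 21×75 + 15×100 + 14×50 = 5105.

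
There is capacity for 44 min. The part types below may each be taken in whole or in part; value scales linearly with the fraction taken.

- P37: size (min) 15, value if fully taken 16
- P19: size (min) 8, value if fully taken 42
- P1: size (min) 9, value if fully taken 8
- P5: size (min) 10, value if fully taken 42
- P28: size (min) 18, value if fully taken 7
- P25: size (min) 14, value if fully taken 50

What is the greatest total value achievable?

146.8

Best value per unit of size first: P19 42/8≈5.25, P5 42/10≈4.2, P25 50/14≈3.57, P37 16/15≈1.07, P1 8/9≈0.889, P28 7/18≈0.389.
P19: take in full, 8 min for value 42 ; 36 left.
All 10 min of P5 fit (value 42) ; 26 remain.
All 14 min of P25 fit (value 50) ; 12 remain.
Only 12 min remain; take 12/15 of P37 for value 16×12/15 = 12.8.
Total value = 146.8.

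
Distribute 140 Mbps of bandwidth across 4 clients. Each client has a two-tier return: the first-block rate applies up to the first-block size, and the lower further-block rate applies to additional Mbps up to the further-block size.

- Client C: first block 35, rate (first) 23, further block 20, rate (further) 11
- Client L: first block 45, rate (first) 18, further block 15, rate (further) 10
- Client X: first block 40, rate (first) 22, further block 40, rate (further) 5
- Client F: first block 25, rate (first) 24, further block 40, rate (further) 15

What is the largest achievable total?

Treat each block as its own option and order by rate: Client F/first 24 > Client C/first 23 > Client X/first 22 > Client L/first 18 > Client F/second 15 > Client C/second 11 > Client L/second 10 > Client X/second 5.
Client F/first (24): +25 → 115 left.
Client C/first (23): +35 → 80 left.
Fill Client X first block (40 at 22) → 40 left.
Client L/first: +40 of 45 at 18; pool empty.
Total = 24×25 + 23×35 + 22×40 + 18×40 = 3005.

3005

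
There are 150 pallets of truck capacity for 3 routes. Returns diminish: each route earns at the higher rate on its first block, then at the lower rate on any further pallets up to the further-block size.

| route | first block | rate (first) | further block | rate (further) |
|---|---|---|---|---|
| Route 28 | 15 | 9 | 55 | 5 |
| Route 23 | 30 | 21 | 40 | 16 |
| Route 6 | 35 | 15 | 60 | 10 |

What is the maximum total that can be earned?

2245

Order all 6 blocks by rate: Route 23/T1 21 > Route 23/T2 16 > Route 6/T1 15 > Route 6/T2 10 > Route 28/T1 9 > Route 28/T2 5.
Fill Route 23 T1 block (30 at 21) — 120 left.
Fill Route 23 T2 block (40 at 16) — 80 left.
Route 6/T1 (15): +35 — 45 left.
45 remain; put them into Route 6 T2 at 10.
Total = 21×30 + 16×40 + 15×35 + 10×45 = 2245.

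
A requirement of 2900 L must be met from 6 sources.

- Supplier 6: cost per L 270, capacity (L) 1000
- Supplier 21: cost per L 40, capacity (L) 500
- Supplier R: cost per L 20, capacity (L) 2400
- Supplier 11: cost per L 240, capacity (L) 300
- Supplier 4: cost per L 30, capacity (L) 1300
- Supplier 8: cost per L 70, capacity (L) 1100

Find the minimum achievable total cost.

Fill from the cheapest source first.
Supplier R at 20: take all 2400 L — 500 still needed.
Supplier 4 at 30: take 500 of its 1300 — requirement met.
Supplier 21, Supplier 8, Supplier 11, Supplier 6: unused.
Cost = 2400×20 + 500×30 = 63000.

63000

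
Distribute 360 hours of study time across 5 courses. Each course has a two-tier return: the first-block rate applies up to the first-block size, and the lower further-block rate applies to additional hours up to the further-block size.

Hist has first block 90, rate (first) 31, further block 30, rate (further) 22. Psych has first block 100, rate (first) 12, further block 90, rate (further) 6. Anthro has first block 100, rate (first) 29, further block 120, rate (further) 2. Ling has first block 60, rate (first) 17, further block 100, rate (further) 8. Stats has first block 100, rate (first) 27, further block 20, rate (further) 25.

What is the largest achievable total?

9890

Order all 10 blocks by rate: Hist/first 31 > Anthro/first 29 > Stats/first 27 > Stats/second 25 > Hist/second 22 > Ling/first 17 > Psych/first 12 > Ling/second 8 > Psych/second 6 > Anthro/second 2.
Fill Hist first block (90 at 31) — 270 left.
Fill Anthro first block (100 at 29) — 170 left.
Fill Stats first block (100 at 27) — 70 left.
Stats second at 25: fill all 20 — 50 left.
Fill Hist second block (30 at 22) — 20 left.
Ling first at 17: only 20 left, fill 20.
Total = 31×90 + 29×100 + 27×100 + 25×20 + 22×30 + 17×20 = 9890.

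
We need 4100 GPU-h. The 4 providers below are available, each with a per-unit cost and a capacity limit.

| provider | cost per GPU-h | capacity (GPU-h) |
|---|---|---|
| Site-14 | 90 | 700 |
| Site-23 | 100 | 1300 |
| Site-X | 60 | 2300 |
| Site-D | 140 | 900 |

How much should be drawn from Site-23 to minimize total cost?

1100

Fill from the cheapest provider first.
Take 2300 from Site-X at 60 → need 1800 more.
Take 700 from Site-14 at 90 → need 1100 more.
Site-23 at 100: take 1100 of its 1300 → requirement met.
Site-D: unused.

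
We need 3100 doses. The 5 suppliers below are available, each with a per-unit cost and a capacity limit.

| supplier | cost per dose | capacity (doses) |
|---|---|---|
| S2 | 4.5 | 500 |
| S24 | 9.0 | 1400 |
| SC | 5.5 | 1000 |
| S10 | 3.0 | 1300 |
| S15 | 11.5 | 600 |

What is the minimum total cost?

14350

Cheapest first:
S10 at 3.0: take all 1300 doses — 1800 still needed.
S2 at 4.5: take all 500 doses — 1300 still needed.
SC (5.5): use full 1000 — 300 doses to go.
S24 at 9.0: take 300 of its 1400 — requirement met.
S15: unused.
Cost = 1300×3.0 + 500×4.5 + 1000×5.5 + 300×9.0 = 14350.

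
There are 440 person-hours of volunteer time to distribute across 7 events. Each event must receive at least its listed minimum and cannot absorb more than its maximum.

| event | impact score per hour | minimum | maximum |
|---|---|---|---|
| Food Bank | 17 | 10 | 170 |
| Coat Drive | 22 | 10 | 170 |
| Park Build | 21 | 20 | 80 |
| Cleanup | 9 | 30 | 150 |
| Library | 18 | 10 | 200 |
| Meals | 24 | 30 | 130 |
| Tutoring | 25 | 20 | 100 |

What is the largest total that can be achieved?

Meeting every minimum uses 10+10+20+30+10+30+20 = 130 person-hours, leaving 310.
Rank by impact score per hour: Tutoring 25 > Meals 24 > Coat Drive 22 > Park Build 21 > Library 18 > Food Bank 17 > Cleanup 9.
Tutoring: +80 to 100 (cap) ; 230 left.
Give Meals 100 more to hit its cap of 130 ; 130 left.
Only 130 left; Coat Drive takes them to reach 140.
Total = 17×10 + 22×140 + 21×20 + 9×30 + 18×10 + 24×130 + 25×100 = 9740.

9740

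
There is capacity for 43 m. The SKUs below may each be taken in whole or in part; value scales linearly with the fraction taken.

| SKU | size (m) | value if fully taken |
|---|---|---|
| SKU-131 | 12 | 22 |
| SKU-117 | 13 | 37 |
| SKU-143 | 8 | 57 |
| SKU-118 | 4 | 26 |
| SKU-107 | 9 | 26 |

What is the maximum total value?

162.5

Best value per unit of size first: SKU-143 57/8≈7.12, SKU-118 26/4≈6.5, SKU-107 26/9≈2.89, SKU-117 37/13≈2.85, SKU-131 22/12≈1.83.
Take all of SKU-143 (8 m, value 57) ; 35 m left.
All 4 m of SKU-118 fit (value 26) ; 31 remain.
All 9 m of SKU-107 fit (value 26) ; 22 remain.
Take all of SKU-117 (13 m, value 37) ; 9 m left.
Fill the last 9 m with part of SKU-131: 9/12 of it earns 16.5.
Total value = 162.5.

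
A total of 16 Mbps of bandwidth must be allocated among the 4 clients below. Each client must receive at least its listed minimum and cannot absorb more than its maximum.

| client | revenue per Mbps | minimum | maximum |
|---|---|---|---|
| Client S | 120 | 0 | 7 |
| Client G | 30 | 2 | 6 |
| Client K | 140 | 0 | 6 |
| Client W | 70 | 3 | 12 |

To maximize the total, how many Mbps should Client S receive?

Meeting every minimum uses 0+2+0+3 = 5 Mbps, leaving 11.
Order the clients by revenue per Mbps: Client K 140 > Client S 120 > Client W 70 > Client G 30.
Client K takes 6 more to reach its cap of 6 ; 5 left.
Client S has room for 7 more but only 5 remain, so it gets 5.

5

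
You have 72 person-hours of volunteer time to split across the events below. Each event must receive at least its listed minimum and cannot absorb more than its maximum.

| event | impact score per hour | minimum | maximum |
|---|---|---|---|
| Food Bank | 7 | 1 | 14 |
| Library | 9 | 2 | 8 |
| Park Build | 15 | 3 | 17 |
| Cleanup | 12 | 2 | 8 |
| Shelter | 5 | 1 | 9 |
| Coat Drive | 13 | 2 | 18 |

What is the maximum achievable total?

790

Meeting every minimum uses 1+2+3+2+1+2 = 11 person-hours, leaving 61.
Rank by impact score per hour: Park Build 15 > Coat Drive 13 > Cleanup 12 > Library 9 > Food Bank 7 > Shelter 5.
Park Build takes 14 more to reach its cap of 17 — 47 left.
Give Coat Drive 16 more to hit its cap of 18 — 31 left.
Give Cleanup 6 more to hit its cap of 8 — 25 left.
Give Library 6 more to hit its cap of 8 — 19 left.
Food Bank takes 13 more to reach its cap of 14 — 6 left.
Shelter has room for 8 more but only 6 remain, so it gets 7.
Total = 7×14 + 9×8 + 15×17 + 12×8 + 5×7 + 13×18 = 790.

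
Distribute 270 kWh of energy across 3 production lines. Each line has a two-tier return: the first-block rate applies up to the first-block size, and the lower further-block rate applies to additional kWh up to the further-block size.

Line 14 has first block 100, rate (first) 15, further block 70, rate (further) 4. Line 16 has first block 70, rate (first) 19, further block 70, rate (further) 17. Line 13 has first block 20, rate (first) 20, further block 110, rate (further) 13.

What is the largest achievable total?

4550

Rank every tier by rate: Line 13/first 20 > Line 16/first 19 > Line 16/second 17 > Line 14/first 15 > Line 13/second 13 > Line 14/second 4.
Line 13/first (20): +20 — 250 left.
Line 16/first (19): +70 — 180 left.
Line 16 second at 17: fill all 70 — 110 left.
Fill Line 14 first block (100 at 15) — 10 left.
10 remain; put them into Line 13 second at 13.
Total = 20×20 + 19×70 + 17×70 + 15×100 + 13×10 = 4550.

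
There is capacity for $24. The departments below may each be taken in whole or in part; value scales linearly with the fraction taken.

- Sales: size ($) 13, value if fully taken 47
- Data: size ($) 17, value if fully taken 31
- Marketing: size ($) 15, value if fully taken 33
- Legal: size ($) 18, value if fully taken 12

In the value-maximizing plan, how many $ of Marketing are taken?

Rank by value-to-size ratio: Sales 47/13≈3.62, Marketing 33/15≈2.2, Data 31/17≈1.82, Legal 12/18≈0.667.
Take all of Sales (13 $, value 47) — 11 $ left.
11 $ left: a 11/15 share of Marketing gives 33×11/15 = 24.2.

11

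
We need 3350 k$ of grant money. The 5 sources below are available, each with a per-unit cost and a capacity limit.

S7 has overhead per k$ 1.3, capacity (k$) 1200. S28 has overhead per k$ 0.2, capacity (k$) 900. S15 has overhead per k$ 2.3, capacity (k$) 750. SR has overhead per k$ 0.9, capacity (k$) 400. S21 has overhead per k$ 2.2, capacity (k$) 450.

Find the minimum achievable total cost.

Fill from the cheapest source first.
S28 (0.2): use full 900 → 2450 k$ to go.
SR (0.9): use full 400 → 2050 k$ to go.
S7 (1.3): use full 1200 → 850 k$ to go.
Take 450 from S21 at 2.2 → need 400 more.
Take 400 from S15 at 2.3 to finish.
Cost = 900×0.2 + 400×0.9 + 1200×1.3 + 450×2.2 + 400×2.3 = 4010.

4010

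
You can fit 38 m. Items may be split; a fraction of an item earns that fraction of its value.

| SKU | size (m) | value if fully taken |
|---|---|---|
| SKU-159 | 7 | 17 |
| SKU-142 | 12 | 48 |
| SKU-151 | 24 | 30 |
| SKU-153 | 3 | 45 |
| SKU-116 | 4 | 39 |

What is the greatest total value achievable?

164

Rank by value-to-size ratio: SKU-153 45/3≈15, SKU-116 39/4≈9.75, SKU-142 48/12≈4, SKU-159 17/7≈2.43, SKU-151 30/24≈1.25.
SKU-153: take in full, 3 m for value 45 — 35 left.
SKU-116: take in full, 4 m for value 39 — 31 left.
All 12 m of SKU-142 fit (value 48) — 19 remain.
All 7 m of SKU-159 fit (value 17) — 12 remain.
12 m left: a 12/24 share of SKU-151 gives 30×12/24 = 15.
Total value = 164.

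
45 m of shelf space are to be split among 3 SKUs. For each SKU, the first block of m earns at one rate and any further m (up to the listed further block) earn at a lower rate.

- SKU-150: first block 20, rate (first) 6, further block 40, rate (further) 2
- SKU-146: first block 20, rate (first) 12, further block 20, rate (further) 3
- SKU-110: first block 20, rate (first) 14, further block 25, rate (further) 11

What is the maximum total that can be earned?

Rank every tier by rate: SKU-110/T1 14 > SKU-146/T1 12 > SKU-110/T2 11 > SKU-150/T1 6 > SKU-146/T2 3 > SKU-150/T2 2.
Fill SKU-110 T1 block (20 at 14) ; 25 left.
SKU-146 T1 at 12: fill all 20 ; 5 left.
SKU-110 T2 at 11: only 5 left, fill 5.
Total = 14×20 + 12×20 + 11×5 = 575.

575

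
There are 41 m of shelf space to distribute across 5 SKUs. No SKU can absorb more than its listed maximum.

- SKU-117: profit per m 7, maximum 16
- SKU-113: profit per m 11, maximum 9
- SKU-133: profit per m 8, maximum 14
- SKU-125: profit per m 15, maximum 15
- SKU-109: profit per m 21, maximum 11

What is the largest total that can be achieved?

603

Order the SKUs by profit per m: SKU-109 21 > SKU-125 15 > SKU-113 11 > SKU-133 8 > SKU-117 7.
SKU-109: +11 to 11 (cap) — 30 left.
SKU-125: +15 to 15 (cap) — 15 left.
SKU-113: +9 to 9 (cap) — 6 left.
SKU-133: +6 (room for 14) → 6. Pool exhausted.
Total = 11×9 + 8×6 + 15×15 + 21×11 = 603.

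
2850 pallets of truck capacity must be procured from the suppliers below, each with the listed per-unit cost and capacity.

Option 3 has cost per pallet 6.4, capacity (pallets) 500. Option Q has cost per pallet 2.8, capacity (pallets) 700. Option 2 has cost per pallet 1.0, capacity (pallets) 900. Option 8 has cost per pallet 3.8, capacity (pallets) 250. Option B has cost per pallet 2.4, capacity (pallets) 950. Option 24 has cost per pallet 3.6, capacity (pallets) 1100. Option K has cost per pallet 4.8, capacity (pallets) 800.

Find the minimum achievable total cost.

6220

Use suppliers in increasing cost order.
Take 900 from Option 2 at 1.0 ; need 1950 more.
Take 950 from Option B at 2.4 ; need 1000 more.
Take 700 from Option Q at 2.8 ; need 300 more.
Option 24 at 3.6: take 300 of its 1100 ; requirement met.
Option 8, Option K, Option 3: unused.
Cost = 900×1.0 + 950×2.4 + 700×2.8 + 300×3.6 = 6220.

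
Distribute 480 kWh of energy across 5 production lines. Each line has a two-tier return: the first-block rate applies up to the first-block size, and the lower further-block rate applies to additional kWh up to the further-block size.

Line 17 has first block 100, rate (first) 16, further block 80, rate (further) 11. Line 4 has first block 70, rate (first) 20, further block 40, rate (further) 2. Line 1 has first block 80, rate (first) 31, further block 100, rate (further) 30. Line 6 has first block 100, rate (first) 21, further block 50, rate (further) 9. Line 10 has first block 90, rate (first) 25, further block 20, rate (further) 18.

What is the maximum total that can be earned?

Treat each block as its own option and order by rate: Line 1/first 31 > Line 1/second 30 > Line 10/first 25 > Line 6/first 21 > Line 4/first 20 > Line 10/second 18 > Line 17/first 16 > Line 17/second 11 > Line 6/second 9 > Line 4/second 2.
Line 1 first at 31: fill all 80 → 400 left.
Line 1/second (30): +100 → 300 left.
Line 10 first at 25: fill all 90 → 210 left.
Fill Line 6 first block (100 at 21) → 110 left.
Line 4 first at 20: fill all 70 → 40 left.
Line 10 second at 18: fill all 20 → 20 left.
Line 17/first: +20 of 100 at 16; pool empty.
Total = 31×80 + 30×100 + 25×90 + 21×100 + 20×70 + 18×20 + 16×20 = 11910.

11910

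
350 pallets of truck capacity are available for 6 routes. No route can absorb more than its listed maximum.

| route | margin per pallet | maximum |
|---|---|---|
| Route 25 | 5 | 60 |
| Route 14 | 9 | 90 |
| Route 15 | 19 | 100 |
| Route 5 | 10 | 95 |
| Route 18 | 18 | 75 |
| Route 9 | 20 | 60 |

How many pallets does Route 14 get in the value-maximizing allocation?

20

Order the routes by margin per pallet: Route 9 20 > Route 15 19 > Route 18 18 > Route 5 10 > Route 14 9 > Route 25 5.
Give Route 9 60 to hit its cap of 60 ; 290 left.
Give Route 15 100 to hit its cap of 100 ; 190 left.
Route 18: +75 to 75 (cap) ; 115 left.
Give Route 5 95 to hit its cap of 95 ; 20 left.
Route 14 has room for 90 but only 20 remain, so it gets 20.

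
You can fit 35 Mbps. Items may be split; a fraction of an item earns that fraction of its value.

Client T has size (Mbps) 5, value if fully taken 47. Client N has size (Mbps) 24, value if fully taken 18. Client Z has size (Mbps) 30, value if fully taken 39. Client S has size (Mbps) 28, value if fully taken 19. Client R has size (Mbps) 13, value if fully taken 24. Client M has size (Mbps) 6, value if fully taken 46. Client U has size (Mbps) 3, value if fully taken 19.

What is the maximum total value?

146.4

Best value per unit of size first: Client T 47/5≈9.4, Client M 46/6≈7.67, Client U 19/3≈6.33, Client R 24/13≈1.85, Client Z 39/30≈1.3, Client N 18/24≈0.75, Client S 19/28≈0.679.
All 5 Mbps of Client T fit (value 47) ; 30 remain.
Client M: take in full, 6 Mbps for value 46 ; 24 left.
Take all of Client U (3 Mbps, value 19) ; 21 Mbps left.
All 13 Mbps of Client R fit (value 24) ; 8 remain.
Fill the last 8 Mbps with part of Client Z: 8/30 of it earns 10.4.
Total value = 146.4.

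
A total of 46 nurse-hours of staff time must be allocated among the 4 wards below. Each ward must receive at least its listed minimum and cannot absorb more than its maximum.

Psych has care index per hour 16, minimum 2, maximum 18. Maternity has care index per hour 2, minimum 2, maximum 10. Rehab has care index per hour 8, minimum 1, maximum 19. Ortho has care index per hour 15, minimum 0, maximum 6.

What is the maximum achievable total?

Meeting every minimum uses 2+2+1+0 = 5 nurse-hours, leaving 41.
Rank by care index per hour: Psych 16 > Ortho 15 > Rehab 8 > Maternity 2.
Psych takes 16 more to reach its cap of 18 ; 25 left.
Ortho takes 6 more to reach its cap of 6 ; 19 left.
Give Rehab 18 more to hit its cap of 19 ; 1 left.
Maternity: +1 (room for 8) → 3. Pool exhausted.
Total = 16×18 + 2×3 + 8×19 + 15×6 = 536.

536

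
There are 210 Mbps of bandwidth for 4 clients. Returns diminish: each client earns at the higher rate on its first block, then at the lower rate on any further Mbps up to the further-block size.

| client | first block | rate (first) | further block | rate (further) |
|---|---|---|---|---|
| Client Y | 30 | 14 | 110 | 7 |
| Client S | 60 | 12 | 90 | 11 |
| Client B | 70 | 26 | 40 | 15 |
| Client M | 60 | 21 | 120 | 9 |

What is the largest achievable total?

Treat each block as its own option and order by rate: Client B/T1 26 > Client M/T1 21 > Client B/T2 15 > Client Y/T1 14 > Client S/T1 12 > Client S/T2 11 > Client M/T2 9 > Client Y/T2 7.
Client B/T1 (26): +70 → 140 left.
Fill Client M T1 block (60 at 21) → 80 left.
Client B/T2 (15): +40 → 40 left.
Client Y/T1 (14): +30 → 10 left.
Client S T1 at 12: only 10 left, fill 10.
Total = 26×70 + 21×60 + 15×40 + 14×30 + 12×10 = 4220.

4220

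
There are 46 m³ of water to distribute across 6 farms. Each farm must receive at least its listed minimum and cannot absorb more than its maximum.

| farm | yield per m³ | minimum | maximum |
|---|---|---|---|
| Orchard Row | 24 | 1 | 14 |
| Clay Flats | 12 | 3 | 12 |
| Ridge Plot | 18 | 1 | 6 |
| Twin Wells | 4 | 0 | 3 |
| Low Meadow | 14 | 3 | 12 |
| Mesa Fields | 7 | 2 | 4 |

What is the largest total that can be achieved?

Meeting every minimum uses 1+3+1+0+3+2 = 10 m³, leaving 36.
Highest yield per m³ first: Orchard Row 24 > Ridge Plot 18 > Low Meadow 14 > Clay Flats 12 > Mesa Fields 7 > Twin Wells 4.
Orchard Row takes 13 more to reach its cap of 14 → 23 left.
Give Ridge Plot 5 more to hit its cap of 6 → 18 left.
Low Meadow: +9 to 12 (cap) → 9 left.
Clay Flats takes 9 more to reach its cap of 12 → 0 left.
Total = 24×14 + 12×12 + 18×6 + 14×12 + 7×2 = 770.

770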